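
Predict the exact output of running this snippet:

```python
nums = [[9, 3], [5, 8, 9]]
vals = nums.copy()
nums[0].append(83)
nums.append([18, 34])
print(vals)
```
[[9, 3, 83], [5, 8, 9]]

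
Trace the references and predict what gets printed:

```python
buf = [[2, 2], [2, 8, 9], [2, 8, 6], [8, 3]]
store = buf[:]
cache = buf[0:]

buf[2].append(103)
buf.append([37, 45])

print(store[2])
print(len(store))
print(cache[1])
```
[2, 8, 6, 103]
4
[2, 8, 9]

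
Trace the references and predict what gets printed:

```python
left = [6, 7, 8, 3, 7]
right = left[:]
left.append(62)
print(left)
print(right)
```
[6, 7, 8, 3, 7, 62]
[6, 7, 8, 3, 7]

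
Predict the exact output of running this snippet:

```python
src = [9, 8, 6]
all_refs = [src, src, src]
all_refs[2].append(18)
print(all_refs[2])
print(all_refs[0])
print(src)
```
[9, 8, 6, 18]
[9, 8, 6, 18]
[9, 8, 6, 18]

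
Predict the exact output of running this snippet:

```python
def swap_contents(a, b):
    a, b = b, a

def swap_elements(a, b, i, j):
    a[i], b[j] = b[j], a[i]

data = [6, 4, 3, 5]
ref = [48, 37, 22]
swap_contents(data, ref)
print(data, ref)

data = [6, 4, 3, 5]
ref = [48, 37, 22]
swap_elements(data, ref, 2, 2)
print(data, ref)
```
[6, 4, 3, 5] [48, 37, 22]
[6, 4, 22, 5] [48, 37, 3]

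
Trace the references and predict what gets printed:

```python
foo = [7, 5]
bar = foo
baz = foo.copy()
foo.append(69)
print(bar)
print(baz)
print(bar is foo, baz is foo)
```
[7, 5, 69]
[7, 5]
True False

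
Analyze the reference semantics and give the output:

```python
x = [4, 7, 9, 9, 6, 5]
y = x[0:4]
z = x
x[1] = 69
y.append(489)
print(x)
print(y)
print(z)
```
[4, 69, 9, 9, 6, 5]
[4, 7, 9, 9, 489]
[4, 69, 9, 9, 6, 5]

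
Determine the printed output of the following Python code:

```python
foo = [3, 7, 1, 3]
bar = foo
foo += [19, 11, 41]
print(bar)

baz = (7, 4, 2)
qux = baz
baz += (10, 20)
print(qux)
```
[3, 7, 1, 3, 19, 11, 41]
(7, 4, 2)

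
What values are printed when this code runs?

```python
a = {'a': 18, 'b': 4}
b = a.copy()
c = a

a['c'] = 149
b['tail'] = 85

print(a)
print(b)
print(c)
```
{'a': 18, 'b': 4, 'c': 149}
{'a': 18, 'b': 4, 'tail': 85}
{'a': 18, 'b': 4, 'c': 149}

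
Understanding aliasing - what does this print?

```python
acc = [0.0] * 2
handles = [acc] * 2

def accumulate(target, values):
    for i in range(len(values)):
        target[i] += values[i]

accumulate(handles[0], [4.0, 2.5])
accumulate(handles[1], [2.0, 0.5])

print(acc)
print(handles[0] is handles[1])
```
[6.0, 3.0]
True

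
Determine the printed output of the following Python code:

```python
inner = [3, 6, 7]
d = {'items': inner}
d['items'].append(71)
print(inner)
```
[3, 6, 7, 71]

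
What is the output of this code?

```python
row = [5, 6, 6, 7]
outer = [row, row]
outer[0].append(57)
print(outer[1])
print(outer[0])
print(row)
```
[5, 6, 6, 7, 57]
[5, 6, 6, 7, 57]
[5, 6, 6, 7, 57]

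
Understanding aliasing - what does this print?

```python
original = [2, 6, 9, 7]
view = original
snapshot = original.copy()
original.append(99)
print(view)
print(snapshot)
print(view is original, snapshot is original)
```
[2, 6, 9, 7, 99]
[2, 6, 9, 7]
True False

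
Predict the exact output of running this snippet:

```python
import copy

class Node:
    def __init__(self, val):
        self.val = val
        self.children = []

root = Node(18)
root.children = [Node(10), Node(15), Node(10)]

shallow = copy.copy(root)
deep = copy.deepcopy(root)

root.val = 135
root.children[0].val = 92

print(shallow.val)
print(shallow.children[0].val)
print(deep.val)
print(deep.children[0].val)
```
18
92
18
10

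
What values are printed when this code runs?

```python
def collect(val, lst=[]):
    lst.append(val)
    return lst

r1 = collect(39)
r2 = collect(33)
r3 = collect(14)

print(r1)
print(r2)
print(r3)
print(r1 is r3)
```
[39, 33, 14]
[39, 33, 14]
[39, 33, 14]
True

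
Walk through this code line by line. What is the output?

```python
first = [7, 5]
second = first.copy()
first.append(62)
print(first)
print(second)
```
[7, 5, 62]
[7, 5]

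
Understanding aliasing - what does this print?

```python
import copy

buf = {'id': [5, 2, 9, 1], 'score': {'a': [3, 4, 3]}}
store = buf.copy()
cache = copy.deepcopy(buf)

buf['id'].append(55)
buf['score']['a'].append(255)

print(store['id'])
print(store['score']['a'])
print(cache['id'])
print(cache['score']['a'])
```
[5, 2, 9, 1, 55]
[3, 4, 3, 255]
[5, 2, 9, 1]
[3, 4, 3]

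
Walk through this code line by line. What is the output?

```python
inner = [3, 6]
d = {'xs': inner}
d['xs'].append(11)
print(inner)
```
[3, 6, 11]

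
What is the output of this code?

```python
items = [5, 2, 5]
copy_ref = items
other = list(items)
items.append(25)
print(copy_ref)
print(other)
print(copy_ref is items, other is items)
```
[5, 2, 5, 25]
[5, 2, 5]
True False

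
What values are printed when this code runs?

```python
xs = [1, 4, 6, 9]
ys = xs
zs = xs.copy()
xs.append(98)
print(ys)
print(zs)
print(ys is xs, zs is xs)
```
[1, 4, 6, 9, 98]
[1, 4, 6, 9]
True False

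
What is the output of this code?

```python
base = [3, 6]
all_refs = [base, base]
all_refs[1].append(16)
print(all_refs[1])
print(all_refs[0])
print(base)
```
[3, 6, 16]
[3, 6, 16]
[3, 6, 16]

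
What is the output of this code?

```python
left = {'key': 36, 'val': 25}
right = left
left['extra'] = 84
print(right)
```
{'key': 36, 'val': 25, 'extra': 84}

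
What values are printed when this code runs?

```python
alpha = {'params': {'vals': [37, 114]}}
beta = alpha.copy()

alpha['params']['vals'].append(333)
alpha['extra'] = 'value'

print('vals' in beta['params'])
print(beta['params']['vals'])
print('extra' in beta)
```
True
[37, 114, 333]
False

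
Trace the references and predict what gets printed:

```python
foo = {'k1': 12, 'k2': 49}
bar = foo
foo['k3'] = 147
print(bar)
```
{'k1': 12, 'k2': 49, 'k3': 147}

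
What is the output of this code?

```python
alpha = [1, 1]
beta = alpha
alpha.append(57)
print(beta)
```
[1, 1, 57]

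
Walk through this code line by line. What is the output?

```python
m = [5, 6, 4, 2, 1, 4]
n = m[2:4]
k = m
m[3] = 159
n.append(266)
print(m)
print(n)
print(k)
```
[5, 6, 4, 159, 1, 4]
[4, 2, 266]
[5, 6, 4, 159, 1, 4]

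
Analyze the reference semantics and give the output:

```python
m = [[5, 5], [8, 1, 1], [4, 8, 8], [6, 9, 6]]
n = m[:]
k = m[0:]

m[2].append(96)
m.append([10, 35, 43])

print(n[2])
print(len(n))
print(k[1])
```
[4, 8, 8, 96]
4
[8, 1, 1]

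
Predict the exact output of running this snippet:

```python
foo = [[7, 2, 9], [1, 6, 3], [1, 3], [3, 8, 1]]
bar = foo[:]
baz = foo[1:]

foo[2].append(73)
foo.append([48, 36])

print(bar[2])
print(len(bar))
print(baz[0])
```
[1, 3, 73]
4
[1, 6, 3]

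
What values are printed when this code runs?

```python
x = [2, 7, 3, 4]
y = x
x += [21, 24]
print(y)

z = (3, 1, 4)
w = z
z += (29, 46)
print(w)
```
[2, 7, 3, 4, 21, 24]
(3, 1, 4)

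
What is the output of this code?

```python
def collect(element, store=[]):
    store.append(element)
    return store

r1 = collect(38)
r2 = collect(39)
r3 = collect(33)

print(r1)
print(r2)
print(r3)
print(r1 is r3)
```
[38, 39, 33]
[38, 39, 33]
[38, 39, 33]
True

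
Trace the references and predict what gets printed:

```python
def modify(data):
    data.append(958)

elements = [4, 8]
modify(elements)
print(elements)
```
[4, 8, 958]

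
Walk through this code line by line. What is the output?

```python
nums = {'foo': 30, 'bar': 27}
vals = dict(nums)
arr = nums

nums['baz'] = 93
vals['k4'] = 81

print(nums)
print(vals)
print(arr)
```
{'foo': 30, 'bar': 27, 'baz': 93}
{'foo': 30, 'bar': 27, 'k4': 81}
{'foo': 30, 'bar': 27, 'baz': 93}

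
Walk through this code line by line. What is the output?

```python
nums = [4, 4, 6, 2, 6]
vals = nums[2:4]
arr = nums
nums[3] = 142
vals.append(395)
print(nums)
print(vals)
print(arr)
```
[4, 4, 6, 142, 6]
[6, 2, 395]
[4, 4, 6, 142, 6]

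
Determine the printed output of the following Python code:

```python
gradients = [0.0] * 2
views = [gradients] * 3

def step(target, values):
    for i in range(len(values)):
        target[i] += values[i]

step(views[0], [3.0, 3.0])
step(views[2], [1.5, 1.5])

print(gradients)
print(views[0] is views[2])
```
[4.5, 4.5]
True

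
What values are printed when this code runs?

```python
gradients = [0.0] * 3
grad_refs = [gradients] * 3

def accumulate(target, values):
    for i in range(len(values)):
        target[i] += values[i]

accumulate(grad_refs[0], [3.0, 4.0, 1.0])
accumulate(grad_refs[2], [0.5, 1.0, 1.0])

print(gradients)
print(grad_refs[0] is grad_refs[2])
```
[3.5, 5.0, 2.0]
True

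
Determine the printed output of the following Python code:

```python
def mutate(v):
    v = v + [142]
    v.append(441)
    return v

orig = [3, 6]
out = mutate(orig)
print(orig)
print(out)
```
[3, 6]
[3, 6, 142, 441]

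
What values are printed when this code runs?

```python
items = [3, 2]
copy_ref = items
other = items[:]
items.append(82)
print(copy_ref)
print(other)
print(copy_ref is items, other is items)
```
[3, 2, 82]
[3, 2]
True False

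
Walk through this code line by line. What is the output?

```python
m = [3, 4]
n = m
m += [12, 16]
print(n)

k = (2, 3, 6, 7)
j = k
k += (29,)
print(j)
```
[3, 4, 12, 16]
(2, 3, 6, 7)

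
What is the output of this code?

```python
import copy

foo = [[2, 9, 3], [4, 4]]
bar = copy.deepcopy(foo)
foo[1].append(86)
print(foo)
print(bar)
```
[[2, 9, 3], [4, 4, 86]]
[[2, 9, 3], [4, 4]]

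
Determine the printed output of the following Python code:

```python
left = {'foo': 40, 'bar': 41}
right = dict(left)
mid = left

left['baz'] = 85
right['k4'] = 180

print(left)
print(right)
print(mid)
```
{'foo': 40, 'bar': 41, 'baz': 85}
{'foo': 40, 'bar': 41, 'k4': 180}
{'foo': 40, 'bar': 41, 'baz': 85}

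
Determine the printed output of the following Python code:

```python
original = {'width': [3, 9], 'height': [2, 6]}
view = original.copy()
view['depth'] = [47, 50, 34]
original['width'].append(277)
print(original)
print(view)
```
{'width': [3, 9, 277], 'height': [2, 6]}
{'width': [3, 9, 277], 'height': [2, 6], 'depth': [47, 50, 34]}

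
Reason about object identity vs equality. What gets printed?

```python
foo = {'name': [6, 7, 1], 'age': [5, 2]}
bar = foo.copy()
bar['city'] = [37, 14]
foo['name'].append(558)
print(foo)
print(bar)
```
{'name': [6, 7, 1, 558], 'age': [5, 2]}
{'name': [6, 7, 1, 558], 'age': [5, 2], 'city': [37, 14]}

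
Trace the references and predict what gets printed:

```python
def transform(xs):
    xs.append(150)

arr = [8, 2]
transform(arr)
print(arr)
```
[8, 2, 150]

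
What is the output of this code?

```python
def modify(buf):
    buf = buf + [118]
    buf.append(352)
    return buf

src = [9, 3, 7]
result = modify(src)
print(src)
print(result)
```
[9, 3, 7]
[9, 3, 7, 118, 352]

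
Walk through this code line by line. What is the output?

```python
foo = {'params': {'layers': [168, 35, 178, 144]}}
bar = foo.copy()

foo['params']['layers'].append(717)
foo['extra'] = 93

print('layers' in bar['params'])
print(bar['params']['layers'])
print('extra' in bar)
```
True
[168, 35, 178, 144, 717]
False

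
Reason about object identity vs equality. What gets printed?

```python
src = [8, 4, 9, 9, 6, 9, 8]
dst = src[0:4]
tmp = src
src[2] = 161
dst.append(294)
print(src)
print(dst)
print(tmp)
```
[8, 4, 161, 9, 6, 9, 8]
[8, 4, 9, 9, 294]
[8, 4, 161, 9, 6, 9, 8]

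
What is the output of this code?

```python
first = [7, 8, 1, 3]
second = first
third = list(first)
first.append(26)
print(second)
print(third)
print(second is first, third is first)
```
[7, 8, 1, 3, 26]
[7, 8, 1, 3]
True False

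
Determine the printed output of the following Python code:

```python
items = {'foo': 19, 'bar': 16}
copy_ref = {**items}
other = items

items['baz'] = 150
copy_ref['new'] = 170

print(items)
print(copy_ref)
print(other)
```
{'foo': 19, 'bar': 16, 'baz': 150}
{'foo': 19, 'bar': 16, 'new': 170}
{'foo': 19, 'bar': 16, 'baz': 150}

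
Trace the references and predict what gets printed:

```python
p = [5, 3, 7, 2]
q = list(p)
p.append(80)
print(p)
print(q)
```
[5, 3, 7, 2, 80]
[5, 3, 7, 2]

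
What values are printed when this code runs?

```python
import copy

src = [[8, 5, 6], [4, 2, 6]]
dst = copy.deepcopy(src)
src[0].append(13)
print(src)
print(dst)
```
[[8, 5, 6, 13], [4, 2, 6]]
[[8, 5, 6], [4, 2, 6]]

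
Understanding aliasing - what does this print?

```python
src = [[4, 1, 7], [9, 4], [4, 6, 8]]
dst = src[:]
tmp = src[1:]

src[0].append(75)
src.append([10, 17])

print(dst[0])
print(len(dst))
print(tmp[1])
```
[4, 1, 7, 75]
3
[4, 6, 8]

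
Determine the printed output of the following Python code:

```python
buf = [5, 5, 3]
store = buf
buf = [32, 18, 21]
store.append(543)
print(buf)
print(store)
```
[32, 18, 21]
[5, 5, 3, 543]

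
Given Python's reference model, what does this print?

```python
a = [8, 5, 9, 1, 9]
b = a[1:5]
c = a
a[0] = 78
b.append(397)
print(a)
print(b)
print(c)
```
[78, 5, 9, 1, 9]
[5, 9, 1, 9, 397]
[78, 5, 9, 1, 9]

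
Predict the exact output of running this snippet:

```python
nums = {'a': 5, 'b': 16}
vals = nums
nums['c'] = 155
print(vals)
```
{'a': 5, 'b': 16, 'c': 155}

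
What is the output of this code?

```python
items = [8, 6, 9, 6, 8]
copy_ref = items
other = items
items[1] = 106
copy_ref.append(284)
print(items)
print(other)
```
[8, 106, 9, 6, 8, 284]
[8, 106, 9, 6, 8, 284]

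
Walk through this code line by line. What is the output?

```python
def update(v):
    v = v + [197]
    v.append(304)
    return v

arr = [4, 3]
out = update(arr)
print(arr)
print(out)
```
[4, 3]
[4, 3, 197, 304]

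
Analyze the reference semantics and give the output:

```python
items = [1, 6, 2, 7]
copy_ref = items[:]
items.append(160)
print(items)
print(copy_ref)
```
[1, 6, 2, 7, 160]
[1, 6, 2, 7]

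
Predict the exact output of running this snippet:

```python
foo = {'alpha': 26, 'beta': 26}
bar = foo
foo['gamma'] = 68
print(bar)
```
{'alpha': 26, 'beta': 26, 'gamma': 68}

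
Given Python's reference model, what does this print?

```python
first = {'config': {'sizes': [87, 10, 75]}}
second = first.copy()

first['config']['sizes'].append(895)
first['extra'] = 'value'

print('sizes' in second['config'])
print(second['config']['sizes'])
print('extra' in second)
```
True
[87, 10, 75, 895]
False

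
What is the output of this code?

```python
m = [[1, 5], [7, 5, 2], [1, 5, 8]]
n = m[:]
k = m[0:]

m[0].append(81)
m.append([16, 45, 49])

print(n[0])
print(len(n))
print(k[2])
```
[1, 5, 81]
3
[1, 5, 8]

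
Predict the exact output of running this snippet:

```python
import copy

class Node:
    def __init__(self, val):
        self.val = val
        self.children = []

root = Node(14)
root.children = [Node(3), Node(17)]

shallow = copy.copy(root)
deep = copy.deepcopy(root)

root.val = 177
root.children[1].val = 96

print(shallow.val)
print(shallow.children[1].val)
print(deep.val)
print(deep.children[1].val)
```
14
96
14
17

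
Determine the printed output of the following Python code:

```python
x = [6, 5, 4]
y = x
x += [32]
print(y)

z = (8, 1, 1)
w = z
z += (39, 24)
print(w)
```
[6, 5, 4, 32]
(8, 1, 1)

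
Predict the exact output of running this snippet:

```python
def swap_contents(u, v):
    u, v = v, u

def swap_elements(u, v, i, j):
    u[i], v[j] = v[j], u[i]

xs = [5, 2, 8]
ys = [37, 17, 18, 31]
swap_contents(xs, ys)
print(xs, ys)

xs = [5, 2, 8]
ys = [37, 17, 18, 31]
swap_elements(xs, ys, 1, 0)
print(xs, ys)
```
[5, 2, 8] [37, 17, 18, 31]
[5, 37, 8] [2, 17, 18, 31]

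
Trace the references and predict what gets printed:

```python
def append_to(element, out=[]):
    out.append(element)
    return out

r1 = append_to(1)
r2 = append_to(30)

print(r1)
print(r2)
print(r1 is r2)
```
[1, 30]
[1, 30]
True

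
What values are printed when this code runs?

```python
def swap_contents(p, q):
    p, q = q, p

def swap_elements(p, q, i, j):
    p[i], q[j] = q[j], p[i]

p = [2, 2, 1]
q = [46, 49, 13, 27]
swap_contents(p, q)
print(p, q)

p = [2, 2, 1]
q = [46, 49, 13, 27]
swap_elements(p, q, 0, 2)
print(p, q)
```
[2, 2, 1] [46, 49, 13, 27]
[13, 2, 1] [46, 49, 2, 27]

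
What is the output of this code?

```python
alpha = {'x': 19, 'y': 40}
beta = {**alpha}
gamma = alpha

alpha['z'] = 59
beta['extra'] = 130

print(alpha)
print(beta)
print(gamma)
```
{'x': 19, 'y': 40, 'z': 59}
{'x': 19, 'y': 40, 'extra': 130}
{'x': 19, 'y': 40, 'z': 59}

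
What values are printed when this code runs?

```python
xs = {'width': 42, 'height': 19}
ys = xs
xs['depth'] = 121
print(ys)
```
{'width': 42, 'height': 19, 'depth': 121}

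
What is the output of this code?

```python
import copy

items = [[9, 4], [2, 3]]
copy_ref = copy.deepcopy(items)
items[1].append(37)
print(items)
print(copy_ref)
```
[[9, 4], [2, 3, 37]]
[[9, 4], [2, 3]]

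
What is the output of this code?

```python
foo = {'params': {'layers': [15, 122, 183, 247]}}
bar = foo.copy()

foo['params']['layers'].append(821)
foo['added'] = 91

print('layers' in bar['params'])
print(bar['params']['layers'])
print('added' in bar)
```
True
[15, 122, 183, 247, 821]
False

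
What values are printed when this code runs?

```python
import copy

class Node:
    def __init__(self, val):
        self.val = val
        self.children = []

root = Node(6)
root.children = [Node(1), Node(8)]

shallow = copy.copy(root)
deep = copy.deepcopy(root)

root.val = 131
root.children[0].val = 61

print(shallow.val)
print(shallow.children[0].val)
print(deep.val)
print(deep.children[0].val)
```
6
61
6
1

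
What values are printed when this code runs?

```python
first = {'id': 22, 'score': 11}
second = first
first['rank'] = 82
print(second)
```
{'id': 22, 'score': 11, 'rank': 82}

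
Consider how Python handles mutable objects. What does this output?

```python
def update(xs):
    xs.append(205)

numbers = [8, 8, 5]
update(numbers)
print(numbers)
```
[8, 8, 5, 205]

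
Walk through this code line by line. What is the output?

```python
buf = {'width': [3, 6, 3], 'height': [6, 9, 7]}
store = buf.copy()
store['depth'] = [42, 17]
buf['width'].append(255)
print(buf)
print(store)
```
{'width': [3, 6, 3, 255], 'height': [6, 9, 7]}
{'width': [3, 6, 3, 255], 'height': [6, 9, 7], 'depth': [42, 17]}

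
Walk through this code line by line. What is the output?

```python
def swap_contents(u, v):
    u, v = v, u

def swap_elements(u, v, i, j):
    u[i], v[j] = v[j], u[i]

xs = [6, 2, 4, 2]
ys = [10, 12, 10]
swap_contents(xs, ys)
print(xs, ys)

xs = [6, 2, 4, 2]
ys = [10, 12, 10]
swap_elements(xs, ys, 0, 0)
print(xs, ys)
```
[6, 2, 4, 2] [10, 12, 10]
[10, 2, 4, 2] [6, 12, 10]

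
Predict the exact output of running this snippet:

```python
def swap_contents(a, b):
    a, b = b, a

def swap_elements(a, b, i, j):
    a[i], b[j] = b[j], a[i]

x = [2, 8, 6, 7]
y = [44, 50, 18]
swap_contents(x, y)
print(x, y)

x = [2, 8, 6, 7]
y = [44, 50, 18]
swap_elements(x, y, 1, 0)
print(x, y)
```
[2, 8, 6, 7] [44, 50, 18]
[2, 44, 6, 7] [8, 50, 18]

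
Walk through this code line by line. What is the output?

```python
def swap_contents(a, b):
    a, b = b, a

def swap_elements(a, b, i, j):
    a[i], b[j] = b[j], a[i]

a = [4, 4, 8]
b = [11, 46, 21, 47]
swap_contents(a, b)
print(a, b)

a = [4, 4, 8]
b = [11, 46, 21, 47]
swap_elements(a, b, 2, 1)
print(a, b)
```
[4, 4, 8] [11, 46, 21, 47]
[4, 4, 46] [11, 8, 21, 47]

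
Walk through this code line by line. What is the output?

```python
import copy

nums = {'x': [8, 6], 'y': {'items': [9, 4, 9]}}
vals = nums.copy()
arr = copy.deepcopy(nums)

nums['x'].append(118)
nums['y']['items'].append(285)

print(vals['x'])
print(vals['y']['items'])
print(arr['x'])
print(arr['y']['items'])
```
[8, 6, 118]
[9, 4, 9, 285]
[8, 6]
[9, 4, 9]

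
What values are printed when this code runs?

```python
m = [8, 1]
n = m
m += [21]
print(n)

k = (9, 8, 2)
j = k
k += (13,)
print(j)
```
[8, 1, 21]
(9, 8, 2)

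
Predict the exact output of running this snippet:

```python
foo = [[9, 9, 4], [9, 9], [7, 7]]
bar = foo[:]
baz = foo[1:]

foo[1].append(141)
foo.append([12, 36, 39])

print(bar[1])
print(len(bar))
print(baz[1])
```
[9, 9, 141]
3
[7, 7]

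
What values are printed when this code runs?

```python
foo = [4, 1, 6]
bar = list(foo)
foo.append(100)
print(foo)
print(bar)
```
[4, 1, 6, 100]
[4, 1, 6]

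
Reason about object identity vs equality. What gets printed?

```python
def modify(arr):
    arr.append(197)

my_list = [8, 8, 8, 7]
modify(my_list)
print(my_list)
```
[8, 8, 8, 7, 197]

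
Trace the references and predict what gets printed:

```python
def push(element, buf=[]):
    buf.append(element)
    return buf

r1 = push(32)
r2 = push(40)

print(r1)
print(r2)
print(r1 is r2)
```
[32, 40]
[32, 40]
True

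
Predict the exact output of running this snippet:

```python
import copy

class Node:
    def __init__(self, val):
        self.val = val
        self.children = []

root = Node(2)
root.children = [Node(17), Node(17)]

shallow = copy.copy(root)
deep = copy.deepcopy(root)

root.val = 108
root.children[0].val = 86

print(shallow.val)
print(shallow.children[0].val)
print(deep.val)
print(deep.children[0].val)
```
2
86
2
17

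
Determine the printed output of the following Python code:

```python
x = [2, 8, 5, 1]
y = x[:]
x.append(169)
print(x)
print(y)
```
[2, 8, 5, 1, 169]
[2, 8, 5, 1]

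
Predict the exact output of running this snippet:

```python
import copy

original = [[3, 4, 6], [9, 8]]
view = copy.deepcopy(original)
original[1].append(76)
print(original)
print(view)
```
[[3, 4, 6], [9, 8, 76]]
[[3, 4, 6], [9, 8]]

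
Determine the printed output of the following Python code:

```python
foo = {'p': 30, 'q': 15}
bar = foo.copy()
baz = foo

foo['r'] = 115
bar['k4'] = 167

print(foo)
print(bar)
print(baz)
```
{'p': 30, 'q': 15, 'r': 115}
{'p': 30, 'q': 15, 'k4': 167}
{'p': 30, 'q': 15, 'r': 115}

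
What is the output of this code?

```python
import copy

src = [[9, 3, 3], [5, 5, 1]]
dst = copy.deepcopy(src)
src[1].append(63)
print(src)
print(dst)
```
[[9, 3, 3], [5, 5, 1, 63]]
[[9, 3, 3], [5, 5, 1]]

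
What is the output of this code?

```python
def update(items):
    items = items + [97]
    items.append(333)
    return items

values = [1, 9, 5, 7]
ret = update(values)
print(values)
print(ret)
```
[1, 9, 5, 7]
[1, 9, 5, 7, 97, 333]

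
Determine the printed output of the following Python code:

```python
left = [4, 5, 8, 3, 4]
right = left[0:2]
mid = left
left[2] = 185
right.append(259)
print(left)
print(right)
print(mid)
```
[4, 5, 185, 3, 4]
[4, 5, 259]
[4, 5, 185, 3, 4]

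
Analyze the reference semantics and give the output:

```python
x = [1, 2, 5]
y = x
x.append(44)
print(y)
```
[1, 2, 5, 44]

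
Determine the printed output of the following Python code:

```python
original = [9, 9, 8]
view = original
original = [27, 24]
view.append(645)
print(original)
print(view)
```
[27, 24]
[9, 9, 8, 645]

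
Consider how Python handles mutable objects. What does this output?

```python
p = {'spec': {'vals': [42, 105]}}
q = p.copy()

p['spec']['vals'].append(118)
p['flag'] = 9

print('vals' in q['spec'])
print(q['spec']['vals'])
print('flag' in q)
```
True
[42, 105, 118]
False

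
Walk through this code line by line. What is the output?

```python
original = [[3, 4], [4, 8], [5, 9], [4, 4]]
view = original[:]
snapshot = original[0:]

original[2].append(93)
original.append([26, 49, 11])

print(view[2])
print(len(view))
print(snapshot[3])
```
[5, 9, 93]
4
[4, 4]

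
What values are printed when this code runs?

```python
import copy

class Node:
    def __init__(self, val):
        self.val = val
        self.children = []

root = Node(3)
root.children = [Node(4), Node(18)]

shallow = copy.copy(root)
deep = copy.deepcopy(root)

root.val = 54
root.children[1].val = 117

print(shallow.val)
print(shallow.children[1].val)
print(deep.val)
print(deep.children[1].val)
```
3
117
3
18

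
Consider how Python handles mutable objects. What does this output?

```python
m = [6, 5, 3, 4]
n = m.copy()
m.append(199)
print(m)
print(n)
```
[6, 5, 3, 4, 199]
[6, 5, 3, 4]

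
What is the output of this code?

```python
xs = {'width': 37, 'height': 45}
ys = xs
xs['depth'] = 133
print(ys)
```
{'width': 37, 'height': 45, 'depth': 133}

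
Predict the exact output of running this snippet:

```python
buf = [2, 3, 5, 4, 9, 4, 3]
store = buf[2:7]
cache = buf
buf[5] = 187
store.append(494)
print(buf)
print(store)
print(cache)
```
[2, 3, 5, 4, 9, 187, 3]
[5, 4, 9, 4, 3, 494]
[2, 3, 5, 4, 9, 187, 3]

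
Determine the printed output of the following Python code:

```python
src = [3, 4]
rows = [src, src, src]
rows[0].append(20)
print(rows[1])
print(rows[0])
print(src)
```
[3, 4, 20]
[3, 4, 20]
[3, 4, 20]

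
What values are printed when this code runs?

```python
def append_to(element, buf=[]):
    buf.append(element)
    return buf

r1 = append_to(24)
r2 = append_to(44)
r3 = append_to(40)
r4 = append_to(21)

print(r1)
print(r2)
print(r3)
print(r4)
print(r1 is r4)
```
[24, 44, 40, 21]
[24, 44, 40, 21]
[24, 44, 40, 21]
[24, 44, 40, 21]
True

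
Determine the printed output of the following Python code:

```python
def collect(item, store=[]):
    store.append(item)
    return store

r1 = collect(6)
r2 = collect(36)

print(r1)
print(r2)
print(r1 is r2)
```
[6, 36]
[6, 36]
True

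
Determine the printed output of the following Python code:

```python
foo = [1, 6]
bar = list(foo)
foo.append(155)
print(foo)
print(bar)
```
[1, 6, 155]
[1, 6]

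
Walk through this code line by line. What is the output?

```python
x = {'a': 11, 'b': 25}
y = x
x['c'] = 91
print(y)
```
{'a': 11, 'b': 25, 'c': 91}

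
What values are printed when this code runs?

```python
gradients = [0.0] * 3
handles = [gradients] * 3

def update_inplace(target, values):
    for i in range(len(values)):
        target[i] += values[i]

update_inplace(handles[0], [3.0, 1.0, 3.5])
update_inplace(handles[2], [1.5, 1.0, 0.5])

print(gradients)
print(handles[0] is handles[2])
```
[4.5, 2.0, 4.0]
True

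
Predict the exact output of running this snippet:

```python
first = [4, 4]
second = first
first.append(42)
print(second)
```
[4, 4, 42]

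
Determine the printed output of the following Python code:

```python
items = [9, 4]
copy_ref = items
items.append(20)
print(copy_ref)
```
[9, 4, 20]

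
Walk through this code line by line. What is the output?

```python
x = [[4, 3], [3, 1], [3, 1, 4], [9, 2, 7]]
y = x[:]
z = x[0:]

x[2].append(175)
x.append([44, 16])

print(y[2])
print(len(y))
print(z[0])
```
[3, 1, 4, 175]
4
[4, 3]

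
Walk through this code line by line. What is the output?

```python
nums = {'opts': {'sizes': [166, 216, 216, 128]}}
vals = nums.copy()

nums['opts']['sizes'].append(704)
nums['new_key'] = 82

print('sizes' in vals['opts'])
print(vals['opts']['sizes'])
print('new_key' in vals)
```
True
[166, 216, 216, 128, 704]
False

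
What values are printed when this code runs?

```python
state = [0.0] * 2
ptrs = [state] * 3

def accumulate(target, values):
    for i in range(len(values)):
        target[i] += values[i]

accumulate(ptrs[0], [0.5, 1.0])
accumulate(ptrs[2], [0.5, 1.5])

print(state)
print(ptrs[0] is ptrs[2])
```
[1.0, 2.5]
True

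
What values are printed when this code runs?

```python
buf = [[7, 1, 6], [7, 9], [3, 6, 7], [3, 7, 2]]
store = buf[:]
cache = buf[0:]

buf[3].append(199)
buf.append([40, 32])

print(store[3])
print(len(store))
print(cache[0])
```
[3, 7, 2, 199]
4
[7, 1, 6]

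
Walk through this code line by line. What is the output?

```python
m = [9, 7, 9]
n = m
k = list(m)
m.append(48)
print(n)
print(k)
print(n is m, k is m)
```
[9, 7, 9, 48]
[9, 7, 9]
True False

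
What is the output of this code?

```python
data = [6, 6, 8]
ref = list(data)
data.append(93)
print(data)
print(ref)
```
[6, 6, 8, 93]
[6, 6, 8]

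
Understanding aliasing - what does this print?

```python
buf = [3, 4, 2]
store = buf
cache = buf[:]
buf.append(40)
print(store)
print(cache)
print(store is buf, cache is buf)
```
[3, 4, 2, 40]
[3, 4, 2]
True False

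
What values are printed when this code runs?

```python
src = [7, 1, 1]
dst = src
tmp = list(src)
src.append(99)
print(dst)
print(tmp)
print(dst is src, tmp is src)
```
[7, 1, 1, 99]
[7, 1, 1]
True False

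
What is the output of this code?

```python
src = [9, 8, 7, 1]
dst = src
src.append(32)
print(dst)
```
[9, 8, 7, 1, 32]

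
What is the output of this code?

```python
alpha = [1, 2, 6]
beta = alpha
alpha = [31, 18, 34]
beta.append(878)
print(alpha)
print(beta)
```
[31, 18, 34]
[1, 2, 6, 878]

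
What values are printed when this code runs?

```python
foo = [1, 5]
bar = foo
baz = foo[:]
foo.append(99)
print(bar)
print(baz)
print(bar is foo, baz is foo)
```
[1, 5, 99]
[1, 5]
True False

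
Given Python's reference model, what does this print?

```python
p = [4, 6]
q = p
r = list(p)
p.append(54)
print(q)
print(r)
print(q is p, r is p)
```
[4, 6, 54]
[4, 6]
True False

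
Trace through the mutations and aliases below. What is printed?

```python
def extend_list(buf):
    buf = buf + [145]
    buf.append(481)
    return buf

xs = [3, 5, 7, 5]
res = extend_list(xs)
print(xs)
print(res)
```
[3, 5, 7, 5]
[3, 5, 7, 5, 145, 481]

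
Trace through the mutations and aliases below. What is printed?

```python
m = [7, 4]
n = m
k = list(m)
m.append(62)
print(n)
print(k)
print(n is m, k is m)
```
[7, 4, 62]
[7, 4]
True False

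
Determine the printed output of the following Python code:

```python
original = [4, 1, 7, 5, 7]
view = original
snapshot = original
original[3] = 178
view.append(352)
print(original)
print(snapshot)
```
[4, 1, 7, 178, 7, 352]
[4, 1, 7, 178, 7, 352]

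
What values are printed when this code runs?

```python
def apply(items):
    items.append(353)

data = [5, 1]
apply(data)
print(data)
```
[5, 1, 353]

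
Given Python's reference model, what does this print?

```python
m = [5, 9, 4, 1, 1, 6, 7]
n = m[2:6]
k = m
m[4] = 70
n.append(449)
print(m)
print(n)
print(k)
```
[5, 9, 4, 1, 70, 6, 7]
[4, 1, 1, 6, 449]
[5, 9, 4, 1, 70, 6, 7]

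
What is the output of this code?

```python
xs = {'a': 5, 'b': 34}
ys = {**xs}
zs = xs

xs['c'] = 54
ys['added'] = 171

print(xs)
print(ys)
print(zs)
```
{'a': 5, 'b': 34, 'c': 54}
{'a': 5, 'b': 34, 'added': 171}
{'a': 5, 'b': 34, 'c': 54}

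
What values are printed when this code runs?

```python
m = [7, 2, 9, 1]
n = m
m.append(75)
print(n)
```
[7, 2, 9, 1, 75]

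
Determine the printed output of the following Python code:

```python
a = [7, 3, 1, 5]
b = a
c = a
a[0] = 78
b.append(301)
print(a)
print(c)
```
[78, 3, 1, 5, 301]
[78, 3, 1, 5, 301]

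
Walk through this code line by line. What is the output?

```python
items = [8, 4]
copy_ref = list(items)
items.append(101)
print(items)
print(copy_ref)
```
[8, 4, 101]
[8, 4]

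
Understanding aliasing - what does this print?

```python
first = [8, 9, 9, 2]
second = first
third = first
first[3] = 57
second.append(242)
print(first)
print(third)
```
[8, 9, 9, 57, 242]
[8, 9, 9, 57, 242]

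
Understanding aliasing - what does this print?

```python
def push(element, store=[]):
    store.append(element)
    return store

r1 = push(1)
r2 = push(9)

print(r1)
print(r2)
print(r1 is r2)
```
[1, 9]
[1, 9]
True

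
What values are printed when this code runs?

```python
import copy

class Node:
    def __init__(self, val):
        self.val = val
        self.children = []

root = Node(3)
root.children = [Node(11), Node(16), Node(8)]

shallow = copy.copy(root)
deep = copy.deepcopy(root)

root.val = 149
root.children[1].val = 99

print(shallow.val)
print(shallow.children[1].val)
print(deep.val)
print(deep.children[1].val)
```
3
99
3
16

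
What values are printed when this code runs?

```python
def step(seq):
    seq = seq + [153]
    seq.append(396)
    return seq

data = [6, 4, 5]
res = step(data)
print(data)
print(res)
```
[6, 4, 5]
[6, 4, 5, 153, 396]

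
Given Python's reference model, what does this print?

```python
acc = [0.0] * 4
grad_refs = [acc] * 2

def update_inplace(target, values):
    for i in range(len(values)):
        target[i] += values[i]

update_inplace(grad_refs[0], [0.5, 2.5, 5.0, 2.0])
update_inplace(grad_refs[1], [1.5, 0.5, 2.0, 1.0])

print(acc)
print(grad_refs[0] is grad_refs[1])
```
[2.0, 3.0, 7.0, 3.0]
True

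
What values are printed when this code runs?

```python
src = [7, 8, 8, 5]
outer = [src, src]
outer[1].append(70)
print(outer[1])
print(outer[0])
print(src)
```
[7, 8, 8, 5, 70]
[7, 8, 8, 5, 70]
[7, 8, 8, 5, 70]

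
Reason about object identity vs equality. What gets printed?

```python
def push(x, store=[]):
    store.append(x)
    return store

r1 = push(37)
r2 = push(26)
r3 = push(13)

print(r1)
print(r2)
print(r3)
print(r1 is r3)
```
[37, 26, 13]
[37, 26, 13]
[37, 26, 13]
True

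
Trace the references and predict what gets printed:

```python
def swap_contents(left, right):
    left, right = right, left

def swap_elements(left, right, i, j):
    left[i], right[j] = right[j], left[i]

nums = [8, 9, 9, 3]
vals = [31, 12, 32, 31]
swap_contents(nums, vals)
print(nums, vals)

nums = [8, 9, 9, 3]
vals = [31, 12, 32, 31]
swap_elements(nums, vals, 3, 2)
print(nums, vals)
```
[8, 9, 9, 3] [31, 12, 32, 31]
[8, 9, 9, 32] [31, 12, 3, 31]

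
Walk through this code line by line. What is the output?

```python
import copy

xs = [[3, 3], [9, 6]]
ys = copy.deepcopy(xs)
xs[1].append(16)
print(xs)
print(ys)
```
[[3, 3], [9, 6, 16]]
[[3, 3], [9, 6]]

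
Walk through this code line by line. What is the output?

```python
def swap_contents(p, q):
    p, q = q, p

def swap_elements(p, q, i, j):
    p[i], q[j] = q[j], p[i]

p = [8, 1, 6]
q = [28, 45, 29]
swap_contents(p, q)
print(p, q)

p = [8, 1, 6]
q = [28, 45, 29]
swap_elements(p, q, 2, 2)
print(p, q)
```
[8, 1, 6] [28, 45, 29]
[8, 1, 29] [28, 45, 6]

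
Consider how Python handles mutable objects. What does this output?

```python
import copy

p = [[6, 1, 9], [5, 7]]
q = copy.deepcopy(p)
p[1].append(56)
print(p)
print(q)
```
[[6, 1, 9], [5, 7, 56]]
[[6, 1, 9], [5, 7]]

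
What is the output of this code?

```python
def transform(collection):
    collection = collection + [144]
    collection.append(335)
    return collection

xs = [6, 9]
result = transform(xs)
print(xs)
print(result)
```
[6, 9]
[6, 9, 144, 335]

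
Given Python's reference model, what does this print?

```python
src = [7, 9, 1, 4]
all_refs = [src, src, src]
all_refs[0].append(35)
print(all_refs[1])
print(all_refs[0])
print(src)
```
[7, 9, 1, 4, 35]
[7, 9, 1, 4, 35]
[7, 9, 1, 4, 35]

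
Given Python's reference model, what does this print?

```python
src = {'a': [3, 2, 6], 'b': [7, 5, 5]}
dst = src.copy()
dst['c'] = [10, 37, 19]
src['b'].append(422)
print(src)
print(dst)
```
{'a': [3, 2, 6], 'b': [7, 5, 5, 422]}
{'a': [3, 2, 6], 'b': [7, 5, 5, 422], 'c': [10, 37, 19]}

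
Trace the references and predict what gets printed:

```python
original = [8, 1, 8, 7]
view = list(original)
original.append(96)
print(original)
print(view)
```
[8, 1, 8, 7, 96]
[8, 1, 8, 7]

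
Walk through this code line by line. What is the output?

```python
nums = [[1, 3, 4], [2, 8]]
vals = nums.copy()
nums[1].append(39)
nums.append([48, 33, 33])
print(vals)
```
[[1, 3, 4], [2, 8, 39]]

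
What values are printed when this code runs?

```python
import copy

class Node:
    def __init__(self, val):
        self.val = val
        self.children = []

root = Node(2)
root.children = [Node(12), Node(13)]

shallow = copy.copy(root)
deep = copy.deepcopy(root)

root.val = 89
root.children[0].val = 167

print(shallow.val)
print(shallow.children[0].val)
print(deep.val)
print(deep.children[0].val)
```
2
167
2
12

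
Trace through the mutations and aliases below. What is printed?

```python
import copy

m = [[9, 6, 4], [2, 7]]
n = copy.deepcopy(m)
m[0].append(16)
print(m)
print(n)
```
[[9, 6, 4, 16], [2, 7]]
[[9, 6, 4], [2, 7]]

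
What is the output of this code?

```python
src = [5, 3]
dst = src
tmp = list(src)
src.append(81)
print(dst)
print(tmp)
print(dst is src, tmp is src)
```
[5, 3, 81]
[5, 3]
True False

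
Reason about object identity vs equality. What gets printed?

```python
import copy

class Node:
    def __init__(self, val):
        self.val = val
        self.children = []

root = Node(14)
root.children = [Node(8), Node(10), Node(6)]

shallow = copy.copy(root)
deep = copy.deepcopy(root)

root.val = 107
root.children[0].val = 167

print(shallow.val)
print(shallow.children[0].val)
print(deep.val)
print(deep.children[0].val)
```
14
167
14
8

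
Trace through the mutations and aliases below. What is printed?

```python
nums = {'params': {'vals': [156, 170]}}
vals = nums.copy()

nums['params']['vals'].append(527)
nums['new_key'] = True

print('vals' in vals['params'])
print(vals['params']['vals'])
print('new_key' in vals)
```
True
[156, 170, 527]
False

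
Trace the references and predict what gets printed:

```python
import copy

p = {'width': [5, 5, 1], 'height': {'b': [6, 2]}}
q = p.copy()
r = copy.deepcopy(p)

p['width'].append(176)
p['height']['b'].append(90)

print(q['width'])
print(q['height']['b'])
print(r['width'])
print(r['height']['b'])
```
[5, 5, 1, 176]
[6, 2, 90]
[5, 5, 1]
[6, 2]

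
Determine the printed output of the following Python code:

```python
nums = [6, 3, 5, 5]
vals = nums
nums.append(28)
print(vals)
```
[6, 3, 5, 5, 28]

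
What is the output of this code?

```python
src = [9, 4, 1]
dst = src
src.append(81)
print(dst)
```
[9, 4, 1, 81]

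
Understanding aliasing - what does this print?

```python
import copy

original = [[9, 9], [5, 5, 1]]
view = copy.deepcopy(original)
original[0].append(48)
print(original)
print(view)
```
[[9, 9, 48], [5, 5, 1]]
[[9, 9], [5, 5, 1]]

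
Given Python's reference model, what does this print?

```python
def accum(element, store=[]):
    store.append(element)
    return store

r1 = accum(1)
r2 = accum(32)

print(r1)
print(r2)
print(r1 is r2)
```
[1, 32]
[1, 32]
True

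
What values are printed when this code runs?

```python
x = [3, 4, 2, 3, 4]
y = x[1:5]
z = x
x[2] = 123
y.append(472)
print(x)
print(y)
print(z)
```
[3, 4, 123, 3, 4]
[4, 2, 3, 4, 472]
[3, 4, 123, 3, 4]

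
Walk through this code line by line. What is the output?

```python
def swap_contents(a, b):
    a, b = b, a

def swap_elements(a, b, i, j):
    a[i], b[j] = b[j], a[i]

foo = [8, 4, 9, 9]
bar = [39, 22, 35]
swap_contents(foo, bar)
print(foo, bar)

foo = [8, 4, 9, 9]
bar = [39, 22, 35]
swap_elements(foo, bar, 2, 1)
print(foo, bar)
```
[8, 4, 9, 9] [39, 22, 35]
[8, 4, 22, 9] [39, 9, 35]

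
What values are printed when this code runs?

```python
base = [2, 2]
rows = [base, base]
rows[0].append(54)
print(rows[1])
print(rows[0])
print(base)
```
[2, 2, 54]
[2, 2, 54]
[2, 2, 54]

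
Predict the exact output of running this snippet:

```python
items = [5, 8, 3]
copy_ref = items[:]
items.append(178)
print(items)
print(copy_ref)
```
[5, 8, 3, 178]
[5, 8, 3]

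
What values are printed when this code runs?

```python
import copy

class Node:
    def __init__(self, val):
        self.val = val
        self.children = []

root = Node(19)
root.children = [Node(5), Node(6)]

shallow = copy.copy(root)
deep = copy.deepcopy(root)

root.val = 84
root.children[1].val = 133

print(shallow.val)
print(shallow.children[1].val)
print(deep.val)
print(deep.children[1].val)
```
19
133
19
6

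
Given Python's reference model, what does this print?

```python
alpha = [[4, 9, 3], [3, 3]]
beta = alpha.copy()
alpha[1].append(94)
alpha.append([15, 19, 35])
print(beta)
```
[[4, 9, 3], [3, 3, 94]]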